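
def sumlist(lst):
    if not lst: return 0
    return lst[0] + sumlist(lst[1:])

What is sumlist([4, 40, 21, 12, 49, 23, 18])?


sumlist([4, 40, 21, 12, 49, 23, 18]) = 4 + sumlist([40, 21, 12, 49, 23, 18])
sumlist([40, 21, 12, 49, 23, 18]) = 40 + sumlist([21, 12, 49, 23, 18])
sumlist([21, 12, 49, 23, 18]) = 21 + sumlist([12, 49, 23, 18])
sumlist([12, 49, 23, 18]) = 12 + sumlist([49, 23, 18])
sumlist([49, 23, 18]) = 49 + sumlist([23, 18])
sumlist([23, 18]) = 23 + sumlist([18])
sumlist([18]) = 18 + sumlist([])
sumlist([]) = 0  (base case)
Total: 4 + 40 + 21 + 12 + 49 + 23 + 18 + 0 = 167

167


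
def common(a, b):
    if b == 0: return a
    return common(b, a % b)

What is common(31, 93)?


common(31, 93) = common(93, 31)
common(93, 31) = common(31, 0)
common(31, 0) = 31  (base case)

31


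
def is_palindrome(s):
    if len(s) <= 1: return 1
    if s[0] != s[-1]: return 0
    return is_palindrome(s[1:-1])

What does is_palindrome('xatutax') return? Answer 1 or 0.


is_palindrome('xatutax'): s[0]='x' == s[-1]='x' -> check is_palindrome('atuta')
is_palindrome('atuta'): s[0]='a' == s[-1]='a' -> check is_palindrome('tut')
is_palindrome('tut'): s[0]='t' == s[-1]='t' -> check is_palindrome('u')
is_palindrome('u'): len <= 1 -> return 1  (base case)
Result: 1 (palindrome)

1


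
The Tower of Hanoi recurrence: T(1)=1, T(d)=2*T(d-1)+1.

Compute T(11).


T(11) = 2 * T(10) + 1
T(10) = 2 * T(9) + 1
T(9) = 2 * T(8) + 1
T(8) = 2 * T(7) + 1
T(7) = 2 * T(6) + 1
T(6) = 2 * T(5) + 1
T(5) = 2 * T(4) + 1
T(4) = 2 * T(3) + 1
T(3) = 2 * T(2) + 1
T(2) = 2 * T(1) + 1
T(1) = 1  (base case)
T(2) = 2 * 1 + 1 = 3
T(3) = 2 * 3 + 1 = 7
T(4) = 2 * 7 + 1 = 15
T(5) = 2 * 15 + 1 = 31
T(6) = 2 * 31 + 1 = 63
T(7) = 2 * 63 + 1 = 127
T(8) = 2 * 127 + 1 = 255
T(9) = 2 * 255 + 1 = 511
T(10) = 2 * 511 + 1 = 1023
T(11) = 2 * 1023 + 1 = 2047

2047


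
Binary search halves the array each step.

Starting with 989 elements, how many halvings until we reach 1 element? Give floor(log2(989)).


989 / 2 = 494
494 / 2 = 247
247 / 2 = 123
123 / 2 = 61
61 / 2 = 30
30 / 2 = 15
15 / 2 = 7
7 / 2 = 3
3 / 2 = 1
Reached 1 after 9 halvings

9


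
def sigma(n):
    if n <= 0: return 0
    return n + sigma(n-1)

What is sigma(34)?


sigma(34)
= 34 + 33 + 32 + 31 + 30 + 29 + 28 + 27 + 26 + 25 + 24 + 23 + 22 + 21 + 20 + 19 + 18 + 17 + 16 + 15 + 14 + 13 + 12 + 11 + 10 + 9 + 8 + 7 + 6 + 5 + 4 + 3 + 2 + 1 + sigma(0)
= 34 + 33 + 32 + 31 + 30 + 29 + 28 + 27 + 26 + 25 + 24 + 23 + 22 + 21 + 20 + 19 + 18 + 17 + 16 + 15 + 14 + 13 + 12 + 11 + 10 + 9 + 8 + 7 + 6 + 5 + 4 + 3 + 2 + 1 + 0
= 595

595


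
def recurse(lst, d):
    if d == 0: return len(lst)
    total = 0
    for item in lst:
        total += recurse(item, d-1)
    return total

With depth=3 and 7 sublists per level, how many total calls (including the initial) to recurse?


At depth 0 (root): 1 call
At depth 1: each of 1 parents calls recurse on 7 children = 7 calls
At depth 2: each of 7 parents calls recurse on 7 children = 49 calls
At depth 3: each of 49 parents calls recurse on 7 children = 343 calls
Total: 1 + 7 + 49 + 343 = 400

400


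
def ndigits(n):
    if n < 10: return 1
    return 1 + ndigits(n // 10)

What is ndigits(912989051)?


ndigits(912989051) = 1 + ndigits(91298905)
ndigits(91298905) = 1 + ndigits(9129890)
ndigits(9129890) = 1 + ndigits(912989)
ndigits(912989) = 1 + ndigits(91298)
ndigits(91298) = 1 + ndigits(9129)
ndigits(9129) = 1 + ndigits(912)
ndigits(912) = 1 + ndigits(91)
ndigits(91) = 1 + ndigits(9)
ndigits(9) = 1  (base case: 9 < 10)
Unwinding: 1 + 1 + 1 + 1 + 1 + 1 + 1 + 1 + 1 = 9

9


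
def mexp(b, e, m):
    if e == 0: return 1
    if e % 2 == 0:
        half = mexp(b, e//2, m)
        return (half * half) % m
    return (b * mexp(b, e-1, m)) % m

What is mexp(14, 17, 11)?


mexp(14, 17, 11): e is odd, compute mexp(14, 16, 11)
  mexp(14, 16, 11): e is even, compute mexp(14, 8, 11)
    mexp(14, 8, 11): e is even, compute mexp(14, 4, 11)
      mexp(14, 4, 11): e is even, compute mexp(14, 2, 11)
        mexp(14, 2, 11): e is even, compute mexp(14, 1, 11)
          mexp(14, 1, 11): e is odd, compute mexp(14, 0, 11)
          mexp(14, 0, 11) = 1
          (14 * 1) % 11 = 3
        half=3, (3*3) % 11 = 9
      half=9, (9*9) % 11 = 4
    half=4, (4*4) % 11 = 5
  half=5, (5*5) % 11 = 3
(14 * 3) % 11 = 9

9


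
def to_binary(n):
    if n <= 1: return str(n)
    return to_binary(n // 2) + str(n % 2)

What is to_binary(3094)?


to_binary(3094) = to_binary(1547) + '0'
to_binary(1547) = to_binary(773) + '1'
to_binary(773) = to_binary(386) + '1'
to_binary(386) = to_binary(193) + '0'
to_binary(193) = to_binary(96) + '1'
to_binary(96) = to_binary(48) + '0'
to_binary(48) = to_binary(24) + '0'
to_binary(24) = to_binary(12) + '0'
to_binary(12) = to_binary(6) + '0'
to_binary(6) = to_binary(3) + '0'
to_binary(3) = to_binary(1) + '1'
to_binary(1) = '1'  (base case)
Concatenating: '1' + '1' + '0' + '0' + '0' + '0' + '0' + '1' + '0' + '1' + '1' + '0' = '110000010110'

110000010110


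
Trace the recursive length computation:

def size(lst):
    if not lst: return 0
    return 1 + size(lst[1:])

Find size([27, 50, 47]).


size([27, 50, 47]) = 1 + size([50, 47])
size([50, 47]) = 1 + size([47])
size([47]) = 1 + size([])
size([]) = 0  (base case)
Unwinding: 1 + 1 + 1 + 0 = 3

3


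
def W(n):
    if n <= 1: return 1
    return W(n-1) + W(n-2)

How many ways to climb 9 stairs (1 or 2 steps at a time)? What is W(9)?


Building up from base cases:
W(0) = 1
W(1) = 1
W(2) = W(1) + W(0) = 1 + 1 = 2
W(3) = W(2) + W(1) = 2 + 1 = 3
W(4) = W(3) + W(2) = 3 + 2 = 5
W(5) = W(4) + W(3) = 5 + 3 = 8
W(6) = W(5) + W(4) = 8 + 5 = 13
W(7) = W(6) + W(5) = 13 + 8 = 21
W(8) = W(7) + W(6) = 21 + 13 = 34
W(9) = W(8) + W(7) = 34 + 21 = 55

55


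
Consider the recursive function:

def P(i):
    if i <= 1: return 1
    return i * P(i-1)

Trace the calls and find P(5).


P(5)
= 5 * P(4)
= 5 * 4 * P(3)
= 5 * 4 * 3 * P(2)
= 5 * 4 * 3 * 2 * P(1)
= 5 * 4 * 3 * 2 * 1
= 120

120


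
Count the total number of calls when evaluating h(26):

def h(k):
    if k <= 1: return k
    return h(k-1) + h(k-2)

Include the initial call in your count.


Let C(n) = total calls for h(n)
C(0) = 1, C(1) = 1
C(2) = 1 + C(1) + C(0) = 1 + 1 + 1 = 3
C(3) = 1 + C(2) + C(1) = 1 + 3 + 1 = 5
C(4) = 1 + C(3) + C(2) = 1 + 5 + 3 = 9
C(5) = 1 + C(4) + C(3) = 1 + 9 + 5 = 15
C(6) = 1 + C(5) + C(4) = 1 + 15 + 9 = 25
C(7) = 1 + C(6) + C(5) = 1 + 25 + 15 = 41
C(8) = 1 + C(7) + C(6) = 1 + 41 + 25 = 67
C(9) = 1 + C(8) + C(7) = 1 + 67 + 41 = 109
C(10) = 1 + C(9) + C(8) = 1 + 109 + 67 = 177
C(11) = 1 + C(10) + C(9) = 1 + 177 + 109 = 287
C(12) = 1 + C(11) + C(10) = 1 + 287 + 177 = 465
C(13) = 1 + C(12) + C(11) = 1 + 465 + 287 = 753
C(14) = 1 + C(13) + C(12) = 1 + 753 + 465 = 1219
C(15) = 1 + C(14) + C(13) = 1 + 1219 + 753 = 1973
C(16) = 1 + C(15) + C(14) = 1 + 1973 + 1219 = 3193
C(17) = 1 + C(16) + C(15) = 1 + 3193 + 1973 = 5167
C(18) = 1 + C(17) + C(16) = 1 + 5167 + 3193 = 8361
C(19) = 1 + C(18) + C(17) = 1 + 8361 + 5167 = 13529
C(20) = 1 + C(19) + C(18) = 1 + 13529 + 8361 = 21891
C(21) = 1 + C(20) + C(19) = 1 + 21891 + 13529 = 35421
C(22) = 1 + C(21) + C(20) = 1 + 35421 + 21891 = 57313
C(23) = 1 + C(22) + C(21) = 1 + 57313 + 35421 = 92735
C(24) = 1 + C(23) + C(22) = 1 + 92735 + 57313 = 150049
C(25) = 1 + C(24) + C(23) = 1 + 150049 + 92735 = 242785
C(26) = 1 + C(25) + C(24) = 1 + 242785 + 150049 = 392835

392835


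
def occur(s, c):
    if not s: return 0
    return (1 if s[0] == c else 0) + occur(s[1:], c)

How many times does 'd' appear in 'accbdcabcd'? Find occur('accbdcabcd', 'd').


s[0]='a' != 'd' -> 0
s[0]='c' != 'd' -> 0
s[0]='c' != 'd' -> 0
s[0]='b' != 'd' -> 0
s[0]='d' == 'd' -> 1
s[0]='c' != 'd' -> 0
s[0]='a' != 'd' -> 0
s[0]='b' != 'd' -> 0
s[0]='c' != 'd' -> 0
s[0]='d' == 'd' -> 1
Sum: 0 + 0 + 0 + 0 + 1 + 0 + 0 + 0 + 0 + 1 = 2

2


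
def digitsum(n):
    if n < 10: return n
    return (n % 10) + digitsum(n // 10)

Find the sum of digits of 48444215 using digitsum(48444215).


digitsum(48444215) = 5 + digitsum(4844421)
digitsum(4844421) = 1 + digitsum(484442)
digitsum(484442) = 2 + digitsum(48444)
digitsum(48444) = 4 + digitsum(4844)
digitsum(4844) = 4 + digitsum(484)
digitsum(484) = 4 + digitsum(48)
digitsum(48) = 8 + digitsum(4)
digitsum(4) = 4  (base case)
Total: 5 + 1 + 2 + 4 + 4 + 4 + 8 + 4 = 32

32


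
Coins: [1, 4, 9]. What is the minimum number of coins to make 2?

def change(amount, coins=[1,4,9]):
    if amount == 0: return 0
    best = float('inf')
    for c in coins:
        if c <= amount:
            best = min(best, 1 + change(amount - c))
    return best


Building up with DP:
change(0) = 0
change(1) = min(1+change(0)=1+0=1) = 1
change(2) = min(1+change(1)=1+1=2) = 2

2


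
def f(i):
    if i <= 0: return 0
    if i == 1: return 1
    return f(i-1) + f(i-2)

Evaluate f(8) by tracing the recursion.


Computing f(8) bottom-up:
f(0) = 0
f(1) = 1
f(2) = f(1) + f(0) = 1 + 0 = 1
f(3) = f(2) + f(1) = 1 + 1 = 2
f(4) = f(3) + f(2) = 2 + 1 = 3
f(5) = f(4) + f(3) = 3 + 2 = 5
f(6) = f(5) + f(4) = 5 + 3 = 8
f(7) = f(6) + f(5) = 8 + 5 = 13
f(8) = f(7) + f(6) = 13 + 8 = 21

21


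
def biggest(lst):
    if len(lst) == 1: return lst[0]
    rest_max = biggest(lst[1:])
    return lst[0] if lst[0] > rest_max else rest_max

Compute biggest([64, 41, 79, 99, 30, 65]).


biggest([64, 41, 79, 99, 30, 65]): compare 64 with biggest([41, 79, 99, 30, 65])
biggest([41, 79, 99, 30, 65]): compare 41 with biggest([79, 99, 30, 65])
biggest([79, 99, 30, 65]): compare 79 with biggest([99, 30, 65])
biggest([99, 30, 65]): compare 99 with biggest([30, 65])
biggest([30, 65]): compare 30 with biggest([65])
biggest([65]) = 65  (base case)
Compare 30 with 65 -> 65
Compare 99 with 65 -> 99
Compare 79 with 99 -> 99
Compare 41 with 99 -> 99
Compare 64 with 99 -> 99

99


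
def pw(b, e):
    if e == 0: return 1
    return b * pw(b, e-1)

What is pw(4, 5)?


pw(4, 5)
= 4 * pw(4, 4)
= 4 * 4 * pw(4, 3)
= 4 * 4 * 4 * pw(4, 2)
= 4 * 4 * 4 * 4 * pw(4, 1)
= 4 * 4 * 4 * 4 * 4 * pw(4, 0)
= 4 * 4 * 4 * 4 * 4 * 1
= 1024

1024


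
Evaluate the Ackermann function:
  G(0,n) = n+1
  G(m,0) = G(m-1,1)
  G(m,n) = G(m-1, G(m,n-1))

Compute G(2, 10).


G(2, 10) = G(1, G(2, 9))
  G(2, 9) = G(1, G(2, 8))
    G(2, 8) = G(1, G(2, 7))
      G(2, 7) = G(1, G(2, 6))
        G(2, 6) = G(1, G(2, 5))
          G(2, 5) = G(1, G(2, 4))
          G(2, 4) = G(1, G(2, 3))
          G(2, 3) = G(1, G(2, 2))
          G(2, 2) = G(1, G(2, 1))
          G(2, 1) = G(1, G(2, 0))
          G(2, 0) = G(1, 1)
          G(1, 1) = G(0, G(1, 0))
          G(1, 0) = G(0, 1)
          G(0, 1) = 2
            = G(0, 2)
          G(0, 2) = 3
            = G(1, 3)
          G(1, 3) = G(0, G(1, 2))
          G(1, 2) = G(0, G(1, 1))
          G(1, 1) = G(0, G(1, 0))
          G(1, 0) = G(0, 1)
          G(0, 1) = 2
            = G(0, 2)
          G(0, 2) = 3
            = G(0, 3)
... (trace truncated)
Result: G(2, 10) = 23

23


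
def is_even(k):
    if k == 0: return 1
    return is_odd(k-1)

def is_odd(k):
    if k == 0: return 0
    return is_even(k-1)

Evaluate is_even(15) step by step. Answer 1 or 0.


is_even(15) = is_odd(14)
is_odd(14) = is_even(13)
is_even(13) = is_odd(12)
is_odd(12) = is_even(11)
is_even(11) = is_odd(10)
is_odd(10) = is_even(9)
is_even(9) = is_odd(8)
is_odd(8) = is_even(7)
is_even(7) = is_odd(6)
is_odd(6) = is_even(5)
is_even(5) = is_odd(4)
is_odd(4) = is_even(3)
is_even(3) = is_odd(2)
is_odd(2) = is_even(1)
is_even(1) = is_odd(0)
is_odd(0) = 0  (base case)
Result: 0

0


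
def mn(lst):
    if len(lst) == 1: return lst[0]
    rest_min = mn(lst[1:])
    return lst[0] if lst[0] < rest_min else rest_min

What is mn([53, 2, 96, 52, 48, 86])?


mn([53, 2, 96, 52, 48, 86]): compare 53 with mn([2, 96, 52, 48, 86])
mn([2, 96, 52, 48, 86]): compare 2 with mn([96, 52, 48, 86])
mn([96, 52, 48, 86]): compare 96 with mn([52, 48, 86])
mn([52, 48, 86]): compare 52 with mn([48, 86])
mn([48, 86]): compare 48 with mn([86])
mn([86]) = 86  (base case)
Compare 48 with 86 -> 48
Compare 52 with 48 -> 48
Compare 96 with 48 -> 48
Compare 2 with 48 -> 2
Compare 53 with 2 -> 2

2


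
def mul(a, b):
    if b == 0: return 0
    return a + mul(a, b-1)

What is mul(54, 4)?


mul(54, 4) = 54 + mul(54, 3)
mul(54, 3) = 54 + mul(54, 2)
mul(54, 2) = 54 + mul(54, 1)
mul(54, 1) = 54 + mul(54, 0)
mul(54, 0) = 0  (base case)
Total: 54 + 54 + 54 + 54 + 0 = 216

216


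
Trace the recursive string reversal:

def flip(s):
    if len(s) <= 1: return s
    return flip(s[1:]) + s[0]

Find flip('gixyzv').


flip('gixyzv') = flip('ixyzv') + 'g'
flip('ixyzv') = flip('xyzv') + 'i'
flip('xyzv') = flip('yzv') + 'x'
flip('yzv') = flip('zv') + 'y'
flip('zv') = flip('v') + 'z'
flip('v') = 'v'  (base case)
Concatenating: 'v' + 'z' + 'y' + 'x' + 'i' + 'g' = 'vzyxig'

vzyxig


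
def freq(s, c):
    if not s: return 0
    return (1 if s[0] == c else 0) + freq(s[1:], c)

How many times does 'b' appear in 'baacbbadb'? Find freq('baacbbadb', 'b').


s[0]='b' == 'b' -> 1
s[0]='a' != 'b' -> 0
s[0]='a' != 'b' -> 0
s[0]='c' != 'b' -> 0
s[0]='b' == 'b' -> 1
s[0]='b' == 'b' -> 1
s[0]='a' != 'b' -> 0
s[0]='d' != 'b' -> 0
s[0]='b' == 'b' -> 1
Sum: 1 + 0 + 0 + 0 + 1 + 1 + 0 + 0 + 1 = 4

4


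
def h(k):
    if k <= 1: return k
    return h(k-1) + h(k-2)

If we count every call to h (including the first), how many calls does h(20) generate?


Let C(n) = total calls for h(n)
C(0) = 1, C(1) = 1
C(2) = 1 + C(1) + C(0) = 1 + 1 + 1 = 3
C(3) = 1 + C(2) + C(1) = 1 + 3 + 1 = 5
C(4) = 1 + C(3) + C(2) = 1 + 5 + 3 = 9
C(5) = 1 + C(4) + C(3) = 1 + 9 + 5 = 15
C(6) = 1 + C(5) + C(4) = 1 + 15 + 9 = 25
C(7) = 1 + C(6) + C(5) = 1 + 25 + 15 = 41
C(8) = 1 + C(7) + C(6) = 1 + 41 + 25 = 67
C(9) = 1 + C(8) + C(7) = 1 + 67 + 41 = 109
C(10) = 1 + C(9) + C(8) = 1 + 109 + 67 = 177
C(11) = 1 + C(10) + C(9) = 1 + 177 + 109 = 287
C(12) = 1 + C(11) + C(10) = 1 + 287 + 177 = 465
C(13) = 1 + C(12) + C(11) = 1 + 465 + 287 = 753
C(14) = 1 + C(13) + C(12) = 1 + 753 + 465 = 1219
C(15) = 1 + C(14) + C(13) = 1 + 1219 + 753 = 1973
C(16) = 1 + C(15) + C(14) = 1 + 1973 + 1219 = 3193
C(17) = 1 + C(16) + C(15) = 1 + 3193 + 1973 = 5167
C(18) = 1 + C(17) + C(16) = 1 + 5167 + 3193 = 8361
C(19) = 1 + C(18) + C(17) = 1 + 8361 + 5167 = 13529
C(20) = 1 + C(19) + C(18) = 1 + 13529 + 8361 = 21891

21891


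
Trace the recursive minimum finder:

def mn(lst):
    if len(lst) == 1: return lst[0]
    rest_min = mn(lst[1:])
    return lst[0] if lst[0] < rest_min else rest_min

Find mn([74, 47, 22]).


mn([74, 47, 22]): compare 74 with mn([47, 22])
mn([47, 22]): compare 47 with mn([22])
mn([22]) = 22  (base case)
Compare 47 with 22 -> 22
Compare 74 with 22 -> 22

22


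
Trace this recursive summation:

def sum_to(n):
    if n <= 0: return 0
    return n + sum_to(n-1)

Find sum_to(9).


sum_to(9)
= 9 + 8 + 7 + 6 + 5 + 4 + 3 + 2 + 1 + sum_to(0)
= 9 + 8 + 7 + 6 + 5 + 4 + 3 + 2 + 1 + 0
= 45

45


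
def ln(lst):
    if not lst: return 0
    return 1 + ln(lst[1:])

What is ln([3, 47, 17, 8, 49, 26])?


ln([3, 47, 17, 8, 49, 26]) = 1 + ln([47, 17, 8, 49, 26])
ln([47, 17, 8, 49, 26]) = 1 + ln([17, 8, 49, 26])
ln([17, 8, 49, 26]) = 1 + ln([8, 49, 26])
ln([8, 49, 26]) = 1 + ln([49, 26])
ln([49, 26]) = 1 + ln([26])
ln([26]) = 1 + ln([])
ln([]) = 0  (base case)
Unwinding: 1 + 1 + 1 + 1 + 1 + 1 + 0 = 6

6


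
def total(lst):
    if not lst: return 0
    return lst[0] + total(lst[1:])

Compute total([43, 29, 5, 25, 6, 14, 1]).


total([43, 29, 5, 25, 6, 14, 1]) = 43 + total([29, 5, 25, 6, 14, 1])
total([29, 5, 25, 6, 14, 1]) = 29 + total([5, 25, 6, 14, 1])
total([5, 25, 6, 14, 1]) = 5 + total([25, 6, 14, 1])
total([25, 6, 14, 1]) = 25 + total([6, 14, 1])
total([6, 14, 1]) = 6 + total([14, 1])
total([14, 1]) = 14 + total([1])
total([1]) = 1 + total([])
total([]) = 0  (base case)
Total: 43 + 29 + 5 + 25 + 6 + 14 + 1 + 0 = 123

123


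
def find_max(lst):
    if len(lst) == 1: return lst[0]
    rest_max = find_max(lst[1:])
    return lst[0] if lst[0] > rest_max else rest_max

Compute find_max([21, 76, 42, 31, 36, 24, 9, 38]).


find_max([21, 76, 42, 31, 36, 24, 9, 38]): compare 21 with find_max([76, 42, 31, 36, 24, 9, 38])
find_max([76, 42, 31, 36, 24, 9, 38]): compare 76 with find_max([42, 31, 36, 24, 9, 38])
find_max([42, 31, 36, 24, 9, 38]): compare 42 with find_max([31, 36, 24, 9, 38])
find_max([31, 36, 24, 9, 38]): compare 31 with find_max([36, 24, 9, 38])
find_max([36, 24, 9, 38]): compare 36 with find_max([24, 9, 38])
find_max([24, 9, 38]): compare 24 with find_max([9, 38])
find_max([9, 38]): compare 9 with find_max([38])
find_max([38]) = 38  (base case)
Compare 9 with 38 -> 38
Compare 24 with 38 -> 38
Compare 36 with 38 -> 38
Compare 31 with 38 -> 38
Compare 42 with 38 -> 42
Compare 76 with 42 -> 76
Compare 21 with 76 -> 76

76


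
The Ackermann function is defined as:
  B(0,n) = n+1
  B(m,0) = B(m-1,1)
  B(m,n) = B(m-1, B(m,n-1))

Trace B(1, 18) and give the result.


B(1, 18) = B(0, B(1, 17))
  B(1, 17) = B(0, B(1, 16))
    B(1, 16) = B(0, B(1, 15))
      B(1, 15) = B(0, B(1, 14))
        B(1, 14) = B(0, B(1, 13))
          B(1, 13) = B(0, B(1, 12))
          B(1, 12) = B(0, B(1, 11))
          B(1, 11) = B(0, B(1, 10))
          B(1, 10) = B(0, B(1, 9))
          B(1, 9) = B(0, B(1, 8))
          B(1, 8) = B(0, B(1, 7))
          B(1, 7) = B(0, B(1, 6))
          B(1, 6) = B(0, B(1, 5))
          B(1, 5) = B(0, B(1, 4))
          B(1, 4) = B(0, B(1, 3))
          B(1, 3) = B(0, B(1, 2))
          B(1, 2) = B(0, B(1, 1))
          B(1, 1) = B(0, B(1, 0))
          B(1, 0) = B(0, 1)
          B(0, 1) = 2
            = B(0, 2)
          B(0, 2) = 3
            = B(0, 3)
          B(0, 3) = 4
            = B(0, 4)
... (trace truncated)
Result: B(1, 18) = 20

20


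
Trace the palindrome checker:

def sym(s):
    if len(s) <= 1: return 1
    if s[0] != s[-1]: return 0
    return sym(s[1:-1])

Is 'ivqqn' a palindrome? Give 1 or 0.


sym('ivqqn'): s[0]='i' != s[-1]='n' -> return 0
Result: 0 (not a palindrome)

0


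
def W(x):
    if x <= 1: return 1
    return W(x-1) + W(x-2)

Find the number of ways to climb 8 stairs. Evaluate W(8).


Building up from base cases:
W(0) = 1
W(1) = 1
W(2) = W(1) + W(0) = 1 + 1 = 2
W(3) = W(2) + W(1) = 2 + 1 = 3
W(4) = W(3) + W(2) = 3 + 2 = 5
W(5) = W(4) + W(3) = 5 + 3 = 8
W(6) = W(5) + W(4) = 8 + 5 = 13
W(7) = W(6) + W(5) = 13 + 8 = 21
W(8) = W(7) + W(6) = 21 + 13 = 34

34


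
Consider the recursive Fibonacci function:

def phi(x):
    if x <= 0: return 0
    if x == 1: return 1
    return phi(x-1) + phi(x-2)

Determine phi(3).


Computing phi(3) bottom-up:
phi(0) = 0
phi(1) = 1
phi(2) = phi(1) + phi(0) = 1 + 0 = 1
phi(3) = phi(2) + phi(1) = 1 + 1 = 2

2


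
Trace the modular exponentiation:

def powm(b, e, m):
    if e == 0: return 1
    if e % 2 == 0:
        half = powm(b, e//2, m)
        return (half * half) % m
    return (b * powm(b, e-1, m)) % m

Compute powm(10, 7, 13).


powm(10, 7, 13): e is odd, compute powm(10, 6, 13)
  powm(10, 6, 13): e is even, compute powm(10, 3, 13)
    powm(10, 3, 13): e is odd, compute powm(10, 2, 13)
      powm(10, 2, 13): e is even, compute powm(10, 1, 13)
        powm(10, 1, 13): e is odd, compute powm(10, 0, 13)
          powm(10, 0, 13) = 1
        (10 * 1) % 13 = 10
      half=10, (10*10) % 13 = 9
    (10 * 9) % 13 = 12
  half=12, (12*12) % 13 = 1
(10 * 1) % 13 = 10

10


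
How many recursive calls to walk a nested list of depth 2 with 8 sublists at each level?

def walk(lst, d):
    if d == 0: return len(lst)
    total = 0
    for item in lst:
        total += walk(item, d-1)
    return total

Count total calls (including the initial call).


At depth 0 (root): 1 call
At depth 1: each of 1 parents calls walk on 8 children = 8 calls
At depth 2: each of 8 parents calls walk on 8 children = 64 calls
Total: 1 + 8 + 64 = 73

73


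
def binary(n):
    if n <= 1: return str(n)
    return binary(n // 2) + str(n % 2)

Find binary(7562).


binary(7562) = binary(3781) + '0'
binary(3781) = binary(1890) + '1'
binary(1890) = binary(945) + '0'
binary(945) = binary(472) + '1'
binary(472) = binary(236) + '0'
binary(236) = binary(118) + '0'
binary(118) = binary(59) + '0'
binary(59) = binary(29) + '1'
binary(29) = binary(14) + '1'
binary(14) = binary(7) + '0'
binary(7) = binary(3) + '1'
binary(3) = binary(1) + '1'
binary(1) = '1'  (base case)
Concatenating: '1' + '1' + '1' + '0' + '1' + '1' + '0' + '0' + '0' + '1' + '0' + '1' + '0' = '1110110001010'

1110110001010


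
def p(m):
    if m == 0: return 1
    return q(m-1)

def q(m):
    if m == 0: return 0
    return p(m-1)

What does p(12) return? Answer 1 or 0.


p(12) = q(11)
q(11) = p(10)
p(10) = q(9)
q(9) = p(8)
p(8) = q(7)
q(7) = p(6)
p(6) = q(5)
q(5) = p(4)
p(4) = q(3)
q(3) = p(2)
p(2) = q(1)
q(1) = p(0)
p(0) = 1  (base case)
Result: 1

1


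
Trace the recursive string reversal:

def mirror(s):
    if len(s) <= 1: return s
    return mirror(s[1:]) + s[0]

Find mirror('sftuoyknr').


mirror('sftuoyknr') = mirror('ftuoyknr') + 's'
mirror('ftuoyknr') = mirror('tuoyknr') + 'f'
mirror('tuoyknr') = mirror('uoyknr') + 't'
mirror('uoyknr') = mirror('oyknr') + 'u'
mirror('oyknr') = mirror('yknr') + 'o'
mirror('yknr') = mirror('knr') + 'y'
mirror('knr') = mirror('nr') + 'k'
mirror('nr') = mirror('r') + 'n'
mirror('r') = 'r'  (base case)
Concatenating: 'r' + 'n' + 'k' + 'y' + 'o' + 'u' + 't' + 'f' + 's' = 'rnkyoutfs'

rnkyoutfs


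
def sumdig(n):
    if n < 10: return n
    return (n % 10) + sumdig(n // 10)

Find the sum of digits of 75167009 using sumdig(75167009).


sumdig(75167009) = 9 + sumdig(7516700)
sumdig(7516700) = 0 + sumdig(751670)
sumdig(751670) = 0 + sumdig(75167)
sumdig(75167) = 7 + sumdig(7516)
sumdig(7516) = 6 + sumdig(751)
sumdig(751) = 1 + sumdig(75)
sumdig(75) = 5 + sumdig(7)
sumdig(7) = 7  (base case)
Total: 9 + 0 + 0 + 7 + 6 + 1 + 5 + 7 = 35

35


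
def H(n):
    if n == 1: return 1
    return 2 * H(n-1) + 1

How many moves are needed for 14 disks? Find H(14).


H(14) = 2 * H(13) + 1
H(13) = 2 * H(12) + 1
H(12) = 2 * H(11) + 1
H(11) = 2 * H(10) + 1
H(10) = 2 * H(9) + 1
H(9) = 2 * H(8) + 1
H(8) = 2 * H(7) + 1
H(7) = 2 * H(6) + 1
H(6) = 2 * H(5) + 1
H(5) = 2 * H(4) + 1
H(4) = 2 * H(3) + 1
H(3) = 2 * H(2) + 1
H(2) = 2 * H(1) + 1
H(1) = 1  (base case)
H(2) = 2 * 1 + 1 = 3
H(3) = 2 * 3 + 1 = 7
H(4) = 2 * 7 + 1 = 15
H(5) = 2 * 15 + 1 = 31
H(6) = 2 * 31 + 1 = 63
H(7) = 2 * 63 + 1 = 127
H(8) = 2 * 127 + 1 = 255
H(9) = 2 * 255 + 1 = 511
H(10) = 2 * 511 + 1 = 1023
H(11) = 2 * 1023 + 1 = 2047
H(12) = 2 * 2047 + 1 = 4095
H(13) = 2 * 4095 + 1 = 8191
H(14) = 2 * 8191 + 1 = 16383

16383


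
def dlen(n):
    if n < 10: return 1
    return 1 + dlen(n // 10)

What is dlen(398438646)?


dlen(398438646) = 1 + dlen(39843864)
dlen(39843864) = 1 + dlen(3984386)
dlen(3984386) = 1 + dlen(398438)
dlen(398438) = 1 + dlen(39843)
dlen(39843) = 1 + dlen(3984)
dlen(3984) = 1 + dlen(398)
dlen(398) = 1 + dlen(39)
dlen(39) = 1 + dlen(3)
dlen(3) = 1  (base case: 3 < 10)
Unwinding: 1 + 1 + 1 + 1 + 1 + 1 + 1 + 1 + 1 = 9

9


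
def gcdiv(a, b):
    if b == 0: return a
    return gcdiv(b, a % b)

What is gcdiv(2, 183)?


gcdiv(2, 183) = gcdiv(183, 2)
gcdiv(183, 2) = gcdiv(2, 1)
gcdiv(2, 1) = gcdiv(1, 0)
gcdiv(1, 0) = 1  (base case)

1


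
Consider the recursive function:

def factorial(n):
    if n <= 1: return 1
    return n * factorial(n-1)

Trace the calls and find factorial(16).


factorial(16)
= 16 * factorial(15)
= 16 * 15 * factorial(14)
= 16 * 15 * 14 * factorial(13)
= 16 * 15 * 14 * 13 * factorial(12)
= 16 * 15 * 14 * 13 * 12 * factorial(11)
= 16 * 15 * 14 * 13 * 12 * 11 * factorial(10)
= 16 * 15 * 14 * 13 * 12 * 11 * 10 * factorial(9)
= 16 * 15 * 14 * 13 * 12 * 11 * 10 * 9 * factorial(8)
= 16 * 15 * 14 * 13 * 12 * 11 * 10 * 9 * 8 * factorial(7)
= 16 * 15 * 14 * 13 * 12 * 11 * 10 * 9 * 8 * 7 * factorial(6)
= 16 * 15 * 14 * 13 * 12 * 11 * 10 * 9 * 8 * 7 * 6 * factorial(5)
= 16 * 15 * 14 * 13 * 12 * 11 * 10 * 9 * 8 * 7 * 6 * 5 * factorial(4)
= 16 * 15 * 14 * 13 * 12 * 11 * 10 * 9 * 8 * 7 * 6 * 5 * 4 * factorial(3)
= 16 * 15 * 14 * 13 * 12 * 11 * 10 * 9 * 8 * 7 * 6 * 5 * 4 * 3 * factorial(2)
= 16 * 15 * 14 * 13 * 12 * 11 * 10 * 9 * 8 * 7 * 6 * 5 * 4 * 3 * 2 * factorial(1)
= 16 * 15 * 14 * 13 * 12 * 11 * 10 * 9 * 8 * 7 * 6 * 5 * 4 * 3 * 2 * 1
= 20922789888000

20922789888000


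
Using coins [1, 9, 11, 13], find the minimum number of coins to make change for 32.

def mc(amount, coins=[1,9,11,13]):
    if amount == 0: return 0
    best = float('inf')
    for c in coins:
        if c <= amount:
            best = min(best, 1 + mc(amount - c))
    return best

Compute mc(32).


Building up with DP:
mc(0) = 0
mc(1) = min(1+mc(0)=1+0=1) = 1
mc(2) = min(1+mc(1)=1+1=2) = 2
mc(3) = min(1+mc(2)=1+2=3) = 3
mc(4) = min(1+mc(3)=1+3=4) = 4
mc(5) = min(1+mc(4)=1+4=5) = 5
mc(6) = min(1+mc(5)=1+5=6) = 6
mc(7) = min(1+mc(6)=1+6=7) = 7
mc(8) = min(1+mc(7)=1+7=8) = 8
mc(9) = min(1+mc(8)=1+8=9, 1+mc(0)=1+0=1) = 1
mc(10) = min(1+mc(9)=1+1=2, 1+mc(1)=1+1=2) = 2
mc(11) = min(1+mc(10)=1+2=3, 1+mc(2)=1+2=3, 1+mc(0)=1+0=1) = 1
mc(12) = min(1+mc(11)=1+1=2, 1+mc(3)=1+3=4, 1+mc(1)=1+1=2) = 2
mc(13) = min(1+mc(12)=1+2=3, 1+mc(4)=1+4=5, 1+mc(2)=1+2=3, 1+mc(0)=1+0=1) = 1
mc(14) = min(1+mc(13)=1+1=2, 1+mc(5)=1+5=6, 1+mc(3)=1+3=4, 1+mc(1)=1+1=2) = 2
mc(15) = min(1+mc(14)=1+2=3, 1+mc(6)=1+6=7, 1+mc(4)=1+4=5, 1+mc(2)=1+2=3) = 3
mc(16) = min(1+mc(15)=1+3=4, 1+mc(7)=1+7=8, 1+mc(5)=1+5=6, 1+mc(3)=1+3=4) = 4
mc(17) = min(1+mc(16)=1+4=5, 1+mc(8)=1+8=9, 1+mc(6)=1+6=7, 1+mc(4)=1+4=5) = 5
mc(18) = min(1+mc(17)=1+5=6, 1+mc(9)=1+1=2, 1+mc(7)=1+7=8, 1+mc(5)=1+5=6) = 2
mc(19) = min(1+mc(18)=1+2=3, 1+mc(10)=1+2=3, 1+mc(8)=1+8=9, 1+mc(6)=1+6=7) = 3
mc(20) = min(1+mc(19)=1+3=4, 1+mc(11)=1+1=2, 1+mc(9)=1+1=2, 1+mc(7)=1+7=8) = 2
mc(21) = min(1+mc(20)=1+2=3, 1+mc(12)=1+2=3, 1+mc(10)=1+2=3, 1+mc(8)=1+8=9) = 3
mc(22) = min(1+mc(21)=1+3=4, 1+mc(13)=1+1=2, 1+mc(11)=1+1=2, 1+mc(9)=1+1=2) = 2
mc(23) = min(1+mc(22)=1+2=3, 1+mc(14)=1+2=3, 1+mc(12)=1+2=3, 1+mc(10)=1+2=3) = 3
mc(24) = min(1+mc(23)=1+3=4, 1+mc(15)=1+3=4, 1+mc(13)=1+1=2, 1+mc(11)=1+1=2) = 2
mc(25) = min(1+mc(24)=1+2=3, 1+mc(16)=1+4=5, 1+mc(14)=1+2=3, 1+mc(12)=1+2=3) = 3
mc(26) = min(1+mc(25)=1+3=4, 1+mc(17)=1+5=6, 1+mc(15)=1+3=4, 1+mc(13)=1+1=2) = 2
mc(27) = min(1+mc(26)=1+2=3, 1+mc(18)=1+2=3, 1+mc(16)=1+4=5, 1+mc(14)=1+2=3) = 3
mc(28) = min(1+mc(27)=1+3=4, 1+mc(19)=1+3=4, 1+mc(17)=1+5=6, 1+mc(15)=1+3=4) = 4
mc(29) = min(1+mc(28)=1+4=5, 1+mc(20)=1+2=3, 1+mc(18)=1+2=3, 1+mc(16)=1+4=5) = 3
mc(30) = min(1+mc(29)=1+3=4, 1+mc(21)=1+3=4, 1+mc(19)=1+3=4, 1+mc(17)=1+5=6) = 4
mc(31) = min(1+mc(30)=1+4=5, 1+mc(22)=1+2=3, 1+mc(20)=1+2=3, 1+mc(18)=1+2=3) = 3
mc(32) = min(1+mc(31)=1+3=4, 1+mc(23)=1+3=4, 1+mc(21)=1+3=4, 1+mc(19)=1+3=4) = 4

4


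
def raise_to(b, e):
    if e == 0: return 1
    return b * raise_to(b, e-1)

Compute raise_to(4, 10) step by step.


raise_to(4, 10)
= 4 * raise_to(4, 9)
= 4 * 4 * raise_to(4, 8)
= 4 * 4 * 4 * raise_to(4, 7)
= 4 * 4 * 4 * 4 * raise_to(4, 6)
= 4 * 4 * 4 * 4 * 4 * raise_to(4, 5)
= 4 * 4 * 4 * 4 * 4 * 4 * raise_to(4, 4)
= 4 * 4 * 4 * 4 * 4 * 4 * 4 * raise_to(4, 3)
= 4 * 4 * 4 * 4 * 4 * 4 * 4 * 4 * raise_to(4, 2)
= 4 * 4 * 4 * 4 * 4 * 4 * 4 * 4 * 4 * raise_to(4, 1)
= 4 * 4 * 4 * 4 * 4 * 4 * 4 * 4 * 4 * 4 * raise_to(4, 0)
= 4 * 4 * 4 * 4 * 4 * 4 * 4 * 4 * 4 * 4 * 1
= 1048576

1048576


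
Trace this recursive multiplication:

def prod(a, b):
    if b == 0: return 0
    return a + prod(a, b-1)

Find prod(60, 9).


prod(60, 9) = 60 + prod(60, 8)
prod(60, 8) = 60 + prod(60, 7)
prod(60, 7) = 60 + prod(60, 6)
prod(60, 6) = 60 + prod(60, 5)
prod(60, 5) = 60 + prod(60, 4)
prod(60, 4) = 60 + prod(60, 3)
prod(60, 3) = 60 + prod(60, 2)
prod(60, 2) = 60 + prod(60, 1)
prod(60, 1) = 60 + prod(60, 0)
prod(60, 0) = 0  (base case)
Total: 60 + 60 + 60 + 60 + 60 + 60 + 60 + 60 + 60 + 0 = 540

540


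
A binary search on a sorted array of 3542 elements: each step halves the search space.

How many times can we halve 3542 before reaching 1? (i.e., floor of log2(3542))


3542 / 2 = 1771
1771 / 2 = 885
885 / 2 = 442
442 / 2 = 221
221 / 2 = 110
110 / 2 = 55
55 / 2 = 27
27 / 2 = 13
13 / 2 = 6
6 / 2 = 3
3 / 2 = 1
Reached 1 after 11 halvings

11


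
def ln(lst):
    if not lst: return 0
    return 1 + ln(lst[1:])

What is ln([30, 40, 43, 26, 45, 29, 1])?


ln([30, 40, 43, 26, 45, 29, 1]) = 1 + ln([40, 43, 26, 45, 29, 1])
ln([40, 43, 26, 45, 29, 1]) = 1 + ln([43, 26, 45, 29, 1])
ln([43, 26, 45, 29, 1]) = 1 + ln([26, 45, 29, 1])
ln([26, 45, 29, 1]) = 1 + ln([45, 29, 1])
ln([45, 29, 1]) = 1 + ln([29, 1])
ln([29, 1]) = 1 + ln([1])
ln([1]) = 1 + ln([])
ln([]) = 0  (base case)
Unwinding: 1 + 1 + 1 + 1 + 1 + 1 + 1 + 0 = 7

7


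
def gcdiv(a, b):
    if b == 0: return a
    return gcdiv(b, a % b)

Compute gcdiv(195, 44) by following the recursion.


gcdiv(195, 44) = gcdiv(44, 19)
gcdiv(44, 19) = gcdiv(19, 6)
gcdiv(19, 6) = gcdiv(6, 1)
gcdiv(6, 1) = gcdiv(1, 0)
gcdiv(1, 0) = 1  (base case)

1


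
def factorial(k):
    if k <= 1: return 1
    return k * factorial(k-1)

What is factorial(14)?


factorial(14)
= 14 * factorial(13)
= 14 * 13 * factorial(12)
= 14 * 13 * 12 * factorial(11)
= 14 * 13 * 12 * 11 * factorial(10)
= 14 * 13 * 12 * 11 * 10 * factorial(9)
= 14 * 13 * 12 * 11 * 10 * 9 * factorial(8)
= 14 * 13 * 12 * 11 * 10 * 9 * 8 * factorial(7)
= 14 * 13 * 12 * 11 * 10 * 9 * 8 * 7 * factorial(6)
= 14 * 13 * 12 * 11 * 10 * 9 * 8 * 7 * 6 * factorial(5)
= 14 * 13 * 12 * 11 * 10 * 9 * 8 * 7 * 6 * 5 * factorial(4)
= 14 * 13 * 12 * 11 * 10 * 9 * 8 * 7 * 6 * 5 * 4 * factorial(3)
= 14 * 13 * 12 * 11 * 10 * 9 * 8 * 7 * 6 * 5 * 4 * 3 * factorial(2)
= 14 * 13 * 12 * 11 * 10 * 9 * 8 * 7 * 6 * 5 * 4 * 3 * 2 * factorial(1)
= 14 * 13 * 12 * 11 * 10 * 9 * 8 * 7 * 6 * 5 * 4 * 3 * 2 * 1
= 87178291200

87178291200


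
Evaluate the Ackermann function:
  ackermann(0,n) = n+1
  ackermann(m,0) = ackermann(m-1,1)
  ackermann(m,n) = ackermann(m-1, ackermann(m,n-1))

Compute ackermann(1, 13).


ackermann(1, 13) = ackermann(0, ackermann(1, 12))
  ackermann(1, 12) = ackermann(0, ackermann(1, 11))
    ackermann(1, 11) = ackermann(0, ackermann(1, 10))
      ackermann(1, 10) = ackermann(0, ackermann(1, 9))
        ackermann(1, 9) = ackermann(0, ackermann(1, 8))
          ackermann(1, 8) = ackermann(0, ackermann(1, 7))
          ackermann(1, 7) = ackermann(0, ackermann(1, 6))
          ackermann(1, 6) = ackermann(0, ackermann(1, 5))
          ackermann(1, 5) = ackermann(0, ackermann(1, 4))
          ackermann(1, 4) = ackermann(0, ackermann(1, 3))
          ackermann(1, 3) = ackermann(0, ackermann(1, 2))
          ackermann(1, 2) = ackermann(0, ackermann(1, 1))
          ackermann(1, 1) = ackermann(0, ackermann(1, 0))
          ackermann(1, 0) = ackermann(0, 1)
          ackermann(0, 1) = 2
            = ackermann(0, 2)
          ackermann(0, 2) = 3
            = ackermann(0, 3)
          ackermann(0, 3) = 4
            = ackermann(0, 4)
          ackermann(0, 4) = 5
            = ackermann(0, 5)
          ackermann(0, 5) = 6
            = ackermann(0, 6)
          ackermann(0, 6) = 7
... (trace truncated)
Result: ackermann(1, 13) = 15

15


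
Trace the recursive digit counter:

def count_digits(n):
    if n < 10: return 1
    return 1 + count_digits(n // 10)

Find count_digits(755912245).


count_digits(755912245) = 1 + count_digits(75591224)
count_digits(75591224) = 1 + count_digits(7559122)
count_digits(7559122) = 1 + count_digits(755912)
count_digits(755912) = 1 + count_digits(75591)
count_digits(75591) = 1 + count_digits(7559)
count_digits(7559) = 1 + count_digits(755)
count_digits(755) = 1 + count_digits(75)
count_digits(75) = 1 + count_digits(7)
count_digits(7) = 1  (base case: 7 < 10)
Unwinding: 1 + 1 + 1 + 1 + 1 + 1 + 1 + 1 + 1 = 9

9


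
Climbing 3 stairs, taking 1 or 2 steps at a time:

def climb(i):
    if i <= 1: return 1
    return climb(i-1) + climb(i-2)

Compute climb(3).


Building up from base cases:
climb(0) = 1
climb(1) = 1
climb(2) = climb(1) + climb(0) = 1 + 1 = 2
climb(3) = climb(2) + climb(1) = 2 + 1 = 3

3


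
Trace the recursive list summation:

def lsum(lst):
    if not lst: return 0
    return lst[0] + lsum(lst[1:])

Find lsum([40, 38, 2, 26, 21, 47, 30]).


lsum([40, 38, 2, 26, 21, 47, 30]) = 40 + lsum([38, 2, 26, 21, 47, 30])
lsum([38, 2, 26, 21, 47, 30]) = 38 + lsum([2, 26, 21, 47, 30])
lsum([2, 26, 21, 47, 30]) = 2 + lsum([26, 21, 47, 30])
lsum([26, 21, 47, 30]) = 26 + lsum([21, 47, 30])
lsum([21, 47, 30]) = 21 + lsum([47, 30])
lsum([47, 30]) = 47 + lsum([30])
lsum([30]) = 30 + lsum([])
lsum([]) = 0  (base case)
Total: 40 + 38 + 2 + 26 + 21 + 47 + 30 + 0 = 204

204


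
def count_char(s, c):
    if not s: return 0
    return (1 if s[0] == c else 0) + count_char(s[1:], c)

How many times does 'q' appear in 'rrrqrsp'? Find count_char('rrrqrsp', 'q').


s[0]='r' != 'q' -> 0
s[0]='r' != 'q' -> 0
s[0]='r' != 'q' -> 0
s[0]='q' == 'q' -> 1
s[0]='r' != 'q' -> 0
s[0]='s' != 'q' -> 0
s[0]='p' != 'q' -> 0
Sum: 0 + 0 + 0 + 1 + 0 + 0 + 0 = 1

1


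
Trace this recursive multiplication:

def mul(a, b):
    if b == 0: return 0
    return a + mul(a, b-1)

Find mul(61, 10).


mul(61, 10) = 61 + mul(61, 9)
mul(61, 9) = 61 + mul(61, 8)
mul(61, 8) = 61 + mul(61, 7)
mul(61, 7) = 61 + mul(61, 6)
mul(61, 6) = 61 + mul(61, 5)
mul(61, 5) = 61 + mul(61, 4)
mul(61, 4) = 61 + mul(61, 3)
mul(61, 3) = 61 + mul(61, 2)
mul(61, 2) = 61 + mul(61, 1)
mul(61, 1) = 61 + mul(61, 0)
mul(61, 0) = 0  (base case)
Total: 61 + 61 + 61 + 61 + 61 + 61 + 61 + 61 + 61 + 61 + 0 = 610

610


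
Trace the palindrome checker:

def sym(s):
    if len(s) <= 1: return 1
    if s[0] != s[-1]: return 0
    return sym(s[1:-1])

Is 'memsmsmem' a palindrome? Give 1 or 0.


sym('memsmsmem'): s[0]='m' == s[-1]='m' -> check sym('emsmsme')
sym('emsmsme'): s[0]='e' == s[-1]='e' -> check sym('msmsm')
sym('msmsm'): s[0]='m' == s[-1]='m' -> check sym('sms')
sym('sms'): s[0]='s' == s[-1]='s' -> check sym('m')
sym('m'): len <= 1 -> return 1  (base case)
Result: 1 (palindrome)

1


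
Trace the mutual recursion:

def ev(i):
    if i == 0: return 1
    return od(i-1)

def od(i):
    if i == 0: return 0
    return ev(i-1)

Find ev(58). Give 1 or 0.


ev(58) = od(57)
od(57) = ev(56)
ev(56) = od(55)
od(55) = ev(54)
ev(54) = od(53)
od(53) = ev(52)
ev(52) = od(51)
od(51) = ev(50)
ev(50) = od(49)
od(49) = ev(48)
ev(48) = od(47)
od(47) = ev(46)
ev(46) = od(45)
od(45) = ev(44)
ev(44) = od(43)
od(43) = ev(42)
ev(42) = od(41)
od(41) = ev(40)
ev(40) = od(39)
od(39) = ev(38)
ev(38) = od(37)
od(37) = ev(36)
ev(36) = od(35)
od(35) = ev(34)
ev(34) = od(33)
od(33) = ev(32)
ev(32) = od(31)
od(31) = ev(30)
ev(30) = od(29)
od(29) = ev(28)
ev(28) = od(27)
od(27) = ev(26)
ev(26) = od(25)
od(25) = ev(24)
ev(24) = od(23)
od(23) = ev(22)
ev(22) = od(21)
od(21) = ev(20)
ev(20) = od(19)
od(19) = ev(18)
ev(18) = od(17)
od(17) = ev(16)
ev(16) = od(15)
od(15) = ev(14)
ev(14) = od(13)
od(13) = ev(12)
ev(12) = od(11)
od(11) = ev(10)
ev(10) = od(9)
od(9) = ev(8)
ev(8) = od(7)
od(7) = ev(6)
ev(6) = od(5)
od(5) = ev(4)
ev(4) = od(3)
od(3) = ev(2)
ev(2) = od(1)
od(1) = ev(0)
ev(0) = 1  (base case)
Result: 1

1


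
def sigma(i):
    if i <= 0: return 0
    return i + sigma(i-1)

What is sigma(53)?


sigma(53)
= 53 + 52 + 51 + 50 + 49 + 48 + 47 + 46 + 45 + 44 + 43 + 42 + 41 + 40 + 39 + 38 + 37 + 36 + 35 + 34 + 33 + 32 + 31 + 30 + 29 + 28 + 27 + 26 + 25 + 24 + 23 + 22 + 21 + 20 + 19 + 18 + 17 + 16 + 15 + 14 + 13 + 12 + 11 + 10 + 9 + 8 + 7 + 6 + 5 + 4 + 3 + 2 + 1 + sigma(0)
= 53 + 52 + 51 + 50 + 49 + 48 + 47 + 46 + 45 + 44 + 43 + 42 + 41 + 40 + 39 + 38 + 37 + 36 + 35 + 34 + 33 + 32 + 31 + 30 + 29 + 28 + 27 + 26 + 25 + 24 + 23 + 22 + 21 + 20 + 19 + 18 + 17 + 16 + 15 + 14 + 13 + 12 + 11 + 10 + 9 + 8 + 7 + 6 + 5 + 4 + 3 + 2 + 1 + 0
= 1431

1431


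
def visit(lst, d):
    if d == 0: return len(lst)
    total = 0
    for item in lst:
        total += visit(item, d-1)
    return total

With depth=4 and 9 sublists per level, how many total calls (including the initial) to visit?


At depth 0 (root): 1 call
At depth 1: each of 1 parents calls visit on 9 children = 9 calls
At depth 2: each of 9 parents calls visit on 9 children = 81 calls
At depth 3: each of 81 parents calls visit on 9 children = 729 calls
At depth 4: each of 729 parents calls visit on 9 children = 6561 calls
Total: 1 + 9 + 81 + 729 + 6561 = 7381

7381


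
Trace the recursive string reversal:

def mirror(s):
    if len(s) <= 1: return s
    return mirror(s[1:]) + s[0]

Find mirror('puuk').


mirror('puuk') = mirror('uuk') + 'p'
mirror('uuk') = mirror('uk') + 'u'
mirror('uk') = mirror('k') + 'u'
mirror('k') = 'k'  (base case)
Concatenating: 'k' + 'u' + 'u' + 'p' = 'kuup'

kuup


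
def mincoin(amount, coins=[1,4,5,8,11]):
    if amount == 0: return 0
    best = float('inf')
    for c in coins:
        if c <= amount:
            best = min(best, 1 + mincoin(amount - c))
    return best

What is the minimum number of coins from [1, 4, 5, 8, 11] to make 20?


Building up with DP:
mincoin(0) = 0
mincoin(1) = min(1+mincoin(0)=1+0=1) = 1
mincoin(2) = min(1+mincoin(1)=1+1=2) = 2
mincoin(3) = min(1+mincoin(2)=1+2=3) = 3
mincoin(4) = min(1+mincoin(3)=1+3=4, 1+mincoin(0)=1+0=1) = 1
mincoin(5) = min(1+mincoin(4)=1+1=2, 1+mincoin(1)=1+1=2, 1+mincoin(0)=1+0=1) = 1
mincoin(6) = min(1+mincoin(5)=1+1=2, 1+mincoin(2)=1+2=3, 1+mincoin(1)=1+1=2) = 2
mincoin(7) = min(1+mincoin(6)=1+2=3, 1+mincoin(3)=1+3=4, 1+mincoin(2)=1+2=3) = 3
mincoin(8) = min(1+mincoin(7)=1+3=4, 1+mincoin(4)=1+1=2, 1+mincoin(3)=1+3=4, 1+mincoin(0)=1+0=1) = 1
mincoin(9) = min(1+mincoin(8)=1+1=2, 1+mincoin(5)=1+1=2, 1+mincoin(4)=1+1=2, 1+mincoin(1)=1+1=2) = 2
mincoin(10) = min(1+mincoin(9)=1+2=3, 1+mincoin(6)=1+2=3, 1+mincoin(5)=1+1=2, 1+mincoin(2)=1+2=3) = 2
mincoin(11) = min(1+mincoin(10)=1+2=3, 1+mincoin(7)=1+3=4, 1+mincoin(6)=1+2=3, 1+mincoin(3)=1+3=4, 1+mincoin(0)=1+0=1) = 1
mincoin(12) = min(1+mincoin(11)=1+1=2, 1+mincoin(8)=1+1=2, 1+mincoin(7)=1+3=4, 1+mincoin(4)=1+1=2, 1+mincoin(1)=1+1=2) = 2
mincoin(13) = min(1+mincoin(12)=1+2=3, 1+mincoin(9)=1+2=3, 1+mincoin(8)=1+1=2, 1+mincoin(5)=1+1=2, 1+mincoin(2)=1+2=3) = 2
mincoin(14) = min(1+mincoin(13)=1+2=3, 1+mincoin(10)=1+2=3, 1+mincoin(9)=1+2=3, 1+mincoin(6)=1+2=3, 1+mincoin(3)=1+3=4) = 3
mincoin(15) = min(1+mincoin(14)=1+3=4, 1+mincoin(11)=1+1=2, 1+mincoin(10)=1+2=3, 1+mincoin(7)=1+3=4, 1+mincoin(4)=1+1=2) = 2
mincoin(16) = min(1+mincoin(15)=1+2=3, 1+mincoin(12)=1+2=3, 1+mincoin(11)=1+1=2, 1+mincoin(8)=1+1=2, 1+mincoin(5)=1+1=2) = 2
mincoin(17) = min(1+mincoin(16)=1+2=3, 1+mincoin(13)=1+2=3, 1+mincoin(12)=1+2=3, 1+mincoin(9)=1+2=3, 1+mincoin(6)=1+2=3) = 3
mincoin(18) = min(1+mincoin(17)=1+3=4, 1+mincoin(14)=1+3=4, 1+mincoin(13)=1+2=3, 1+mincoin(10)=1+2=3, 1+mincoin(7)=1+3=4) = 3
mincoin(19) = min(1+mincoin(18)=1+3=4, 1+mincoin(15)=1+2=3, 1+mincoin(14)=1+3=4, 1+mincoin(11)=1+1=2, 1+mincoin(8)=1+1=2) = 2
mincoin(20) = min(1+mincoin(19)=1+2=3, 1+mincoin(16)=1+2=3, 1+mincoin(15)=1+2=3, 1+mincoin(12)=1+2=3, 1+mincoin(9)=1+2=3) = 3

3


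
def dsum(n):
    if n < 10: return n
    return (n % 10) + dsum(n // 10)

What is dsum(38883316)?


dsum(38883316) = 6 + dsum(3888331)
dsum(3888331) = 1 + dsum(388833)
dsum(388833) = 3 + dsum(38883)
dsum(38883) = 3 + dsum(3888)
dsum(3888) = 8 + dsum(388)
dsum(388) = 8 + dsum(38)
dsum(38) = 8 + dsum(3)
dsum(3) = 3  (base case)
Total: 6 + 1 + 3 + 3 + 8 + 8 + 8 + 3 = 40

40


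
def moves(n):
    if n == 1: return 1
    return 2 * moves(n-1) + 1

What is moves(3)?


moves(3) = 2 * moves(2) + 1
moves(2) = 2 * moves(1) + 1
moves(1) = 1  (base case)
moves(2) = 2 * 1 + 1 = 3
moves(3) = 2 * 3 + 1 = 7

7


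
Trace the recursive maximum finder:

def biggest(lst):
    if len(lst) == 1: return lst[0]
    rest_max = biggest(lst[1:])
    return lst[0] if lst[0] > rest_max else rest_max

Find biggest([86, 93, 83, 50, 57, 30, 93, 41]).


biggest([86, 93, 83, 50, 57, 30, 93, 41]): compare 86 with biggest([93, 83, 50, 57, 30, 93, 41])
biggest([93, 83, 50, 57, 30, 93, 41]): compare 93 with biggest([83, 50, 57, 30, 93, 41])
biggest([83, 50, 57, 30, 93, 41]): compare 83 with biggest([50, 57, 30, 93, 41])
biggest([50, 57, 30, 93, 41]): compare 50 with biggest([57, 30, 93, 41])
biggest([57, 30, 93, 41]): compare 57 with biggest([30, 93, 41])
biggest([30, 93, 41]): compare 30 with biggest([93, 41])
biggest([93, 41]): compare 93 with biggest([41])
biggest([41]) = 41  (base case)
Compare 93 with 41 -> 93
Compare 30 with 93 -> 93
Compare 57 with 93 -> 93
Compare 50 with 93 -> 93
Compare 83 with 93 -> 93
Compare 93 with 93 -> 93
Compare 86 with 93 -> 93

93
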